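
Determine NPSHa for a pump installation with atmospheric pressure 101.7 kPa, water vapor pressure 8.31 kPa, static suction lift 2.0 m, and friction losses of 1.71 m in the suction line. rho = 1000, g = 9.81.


NPSHa = p_atm/(rho*g) - z_s - hf_s - p_vap/(rho*g).
p_atm/(rho*g) = 101.7*1000 / (1000*9.81) = 10.367 m.
p_vap/(rho*g) = 8.31*1000 / (1000*9.81) = 0.847 m.
NPSHa = 10.367 - 2.0 - 1.71 - 0.847
      = 5.81 m.

5.81


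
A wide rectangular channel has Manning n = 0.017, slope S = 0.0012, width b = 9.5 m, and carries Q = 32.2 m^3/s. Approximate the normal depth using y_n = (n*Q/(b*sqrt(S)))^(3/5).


We use the wide-channel approximation y_n = (n*Q/(b*sqrt(S)))^(3/5).
sqrt(S) = sqrt(0.0012) = 0.034641.
Numerator: n*Q = 0.017 * 32.2 = 0.5474.
Denominator: b*sqrt(S) = 9.5 * 0.034641 = 0.329089.
arg = 1.6634.
y_n = 1.6634^(3/5) = 1.357 m.

1.357


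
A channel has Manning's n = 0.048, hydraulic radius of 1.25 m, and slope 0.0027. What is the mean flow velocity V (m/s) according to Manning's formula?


Manning's equation gives V = (1/n) * R^(2/3) * S^(1/2).
First, compute R^(2/3) = 1.25^(2/3) = 1.1604.
Next, S^(1/2) = 0.0027^(1/2) = 0.051962.
Then 1/n = 1/0.048 = 20.83.
V = 20.83 * 1.1604 * 0.051962 = 1.2562 m/s.

1.2562


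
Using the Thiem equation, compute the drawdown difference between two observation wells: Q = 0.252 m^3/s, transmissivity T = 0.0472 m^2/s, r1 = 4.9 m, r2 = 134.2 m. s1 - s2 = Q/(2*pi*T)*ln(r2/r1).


Thiem equation: s1 - s2 = Q/(2*pi*T) * ln(r2/r1).
ln(r2/r1) = ln(134.2/4.9) = 3.3101.
Q/(2*pi*T) = 0.252 / (2*pi*0.0472) = 0.252 / 0.2966 = 0.8497.
s1 - s2 = 0.8497 * 3.3101 = 2.8127 m.

2.8127


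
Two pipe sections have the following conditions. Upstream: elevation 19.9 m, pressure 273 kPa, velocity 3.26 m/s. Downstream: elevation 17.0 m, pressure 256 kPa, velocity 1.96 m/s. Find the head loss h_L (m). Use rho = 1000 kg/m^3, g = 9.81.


Total head at each section: H = z + p/(rho*g) + V^2/(2g).
H1 = 19.9 + 273*1000/(1000*9.81) + 3.26^2/(2*9.81)
   = 19.9 + 27.829 + 0.5417
   = 48.27 m.
H2 = 17.0 + 256*1000/(1000*9.81) + 1.96^2/(2*9.81)
   = 17.0 + 26.096 + 0.1958
   = 43.292 m.
h_L = H1 - H2 = 48.27 - 43.292 = 4.979 m.

4.979


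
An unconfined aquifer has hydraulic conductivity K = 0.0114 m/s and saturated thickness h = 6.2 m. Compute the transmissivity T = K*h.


Transmissivity is defined as T = K * h.
T = 0.0114 * 6.2
  = 0.0707 m^2/s.

0.0707


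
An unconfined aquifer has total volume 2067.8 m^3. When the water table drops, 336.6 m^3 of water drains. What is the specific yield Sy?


Specific yield Sy = Volume drained / Total volume.
Sy = 336.6 / 2067.8
   = 0.1628.

0.1628


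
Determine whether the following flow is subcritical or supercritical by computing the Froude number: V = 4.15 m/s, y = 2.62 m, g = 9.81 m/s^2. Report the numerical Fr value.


The Froude number is defined as Fr = V / sqrt(g*y).
g*y = 9.81 * 2.62 = 25.7022.
sqrt(g*y) = sqrt(25.7022) = 5.0697.
Fr = 4.15 / 5.0697 = 0.8186.
Since Fr < 1, the flow is subcritical.

0.8186


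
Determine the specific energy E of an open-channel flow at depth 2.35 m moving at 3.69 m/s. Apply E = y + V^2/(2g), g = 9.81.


Specific energy E = y + V^2/(2g).
Velocity head = V^2/(2g) = 3.69^2 / (2*9.81) = 13.6161 / 19.62 = 0.694 m.
E = 2.35 + 0.694 = 3.044 m.

3.044


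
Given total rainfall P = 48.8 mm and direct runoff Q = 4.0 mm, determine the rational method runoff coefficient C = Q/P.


The runoff coefficient C = runoff depth / rainfall depth.
C = 4.0 / 48.8
  = 0.082.

0.082


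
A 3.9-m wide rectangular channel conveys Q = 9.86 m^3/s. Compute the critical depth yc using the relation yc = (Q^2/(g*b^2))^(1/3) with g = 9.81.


Using yc = (Q^2 / (g * b^2))^(1/3):
Q^2 = 9.86^2 = 97.22.
g * b^2 = 9.81 * 3.9^2 = 9.81 * 15.21 = 149.21.
Q^2 / (g*b^2) = 97.22 / 149.21 = 0.6516.
yc = 0.6516^(1/3) = 0.8669 m.

0.8669


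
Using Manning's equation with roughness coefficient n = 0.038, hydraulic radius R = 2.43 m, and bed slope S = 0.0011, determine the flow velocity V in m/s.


Manning's equation gives V = (1/n) * R^(2/3) * S^(1/2).
First, compute R^(2/3) = 2.43^(2/3) = 1.8075.
Next, S^(1/2) = 0.0011^(1/2) = 0.033166.
Then 1/n = 1/0.038 = 26.32.
V = 26.32 * 1.8075 * 0.033166 = 1.5776 m/s.

1.5776


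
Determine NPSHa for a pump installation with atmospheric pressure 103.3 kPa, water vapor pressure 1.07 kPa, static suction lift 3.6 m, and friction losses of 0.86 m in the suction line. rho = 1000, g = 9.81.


NPSHa = p_atm/(rho*g) - z_s - hf_s - p_vap/(rho*g).
p_atm/(rho*g) = 103.3*1000 / (1000*9.81) = 10.53 m.
p_vap/(rho*g) = 1.07*1000 / (1000*9.81) = 0.109 m.
NPSHa = 10.53 - 3.6 - 0.86 - 0.109
      = 5.96 m.

5.96


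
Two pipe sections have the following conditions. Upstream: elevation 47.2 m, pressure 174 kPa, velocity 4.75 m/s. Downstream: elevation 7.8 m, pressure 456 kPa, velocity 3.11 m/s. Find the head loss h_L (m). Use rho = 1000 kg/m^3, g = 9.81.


Total head at each section: H = z + p/(rho*g) + V^2/(2g).
H1 = 47.2 + 174*1000/(1000*9.81) + 4.75^2/(2*9.81)
   = 47.2 + 17.737 + 1.15
   = 66.087 m.
H2 = 7.8 + 456*1000/(1000*9.81) + 3.11^2/(2*9.81)
   = 7.8 + 46.483 + 0.493
   = 54.776 m.
h_L = H1 - H2 = 66.087 - 54.776 = 11.311 m.

11.311


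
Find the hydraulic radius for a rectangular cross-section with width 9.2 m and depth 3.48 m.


For a rectangular section:
Flow area A = b * y = 9.2 * 3.48 = 32.02 m^2.
Wetted perimeter P = b + 2y = 9.2 + 2*3.48 = 16.16 m.
Hydraulic radius R = A/P = 32.02 / 16.16 = 1.9812 m.

1.9812


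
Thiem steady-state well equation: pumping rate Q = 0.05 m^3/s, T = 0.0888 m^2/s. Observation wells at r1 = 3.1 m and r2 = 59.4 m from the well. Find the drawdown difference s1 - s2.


Thiem equation: s1 - s2 = Q/(2*pi*T) * ln(r2/r1).
ln(r2/r1) = ln(59.4/3.1) = 2.9529.
Q/(2*pi*T) = 0.05 / (2*pi*0.0888) = 0.05 / 0.5579 = 0.0896.
s1 - s2 = 0.0896 * 2.9529 = 0.2646 m.

0.2646


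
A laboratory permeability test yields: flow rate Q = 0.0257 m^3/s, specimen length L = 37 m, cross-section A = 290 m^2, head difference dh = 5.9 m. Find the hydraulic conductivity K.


From K = Q*L / (A*dh):
Numerator: Q*L = 0.0257 * 37 = 0.9509.
Denominator: A*dh = 290 * 5.9 = 1711.0.
K = 0.9509 / 1711.0 = 0.000556 m/s.

0.000556


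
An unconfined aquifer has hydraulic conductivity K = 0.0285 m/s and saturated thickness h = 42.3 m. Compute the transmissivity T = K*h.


Transmissivity is defined as T = K * h.
T = 0.0285 * 42.3
  = 1.2055 m^2/s.

1.2055


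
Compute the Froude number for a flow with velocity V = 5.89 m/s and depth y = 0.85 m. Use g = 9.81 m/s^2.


The Froude number is defined as Fr = V / sqrt(g*y).
g*y = 9.81 * 0.85 = 8.3385.
sqrt(g*y) = sqrt(8.3385) = 2.8876.
Fr = 5.89 / 2.8876 = 2.0397.

2.0397


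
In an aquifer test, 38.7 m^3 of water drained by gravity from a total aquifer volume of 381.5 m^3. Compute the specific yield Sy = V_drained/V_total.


Specific yield Sy = Volume drained / Total volume.
Sy = 38.7 / 381.5
   = 0.1014.

0.1014


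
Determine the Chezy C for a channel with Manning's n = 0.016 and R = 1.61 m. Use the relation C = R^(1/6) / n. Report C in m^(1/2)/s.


The Chezy coefficient relates to Manning's n through C = R^(1/6) / n.
R^(1/6) = 1.61^(1/6) = 1.082607.
C = 1.082607 / 0.016 = 67.66 m^(1/2)/s.

67.66


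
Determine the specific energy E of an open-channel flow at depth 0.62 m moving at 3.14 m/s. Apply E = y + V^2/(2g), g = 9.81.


Specific energy E = y + V^2/(2g).
Velocity head = V^2/(2g) = 3.14^2 / (2*9.81) = 9.8596 / 19.62 = 0.5025 m.
E = 0.62 + 0.5025 = 1.1225 m.

1.1225


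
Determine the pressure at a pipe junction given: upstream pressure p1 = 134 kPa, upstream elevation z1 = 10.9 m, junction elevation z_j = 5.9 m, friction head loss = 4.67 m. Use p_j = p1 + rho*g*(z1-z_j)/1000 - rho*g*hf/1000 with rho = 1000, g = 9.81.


Junction pressure: p_j = p1 + rho*g*(z1 - z_j)/1000 - rho*g*hf/1000.
Elevation term = 1000*9.81*(10.9 - 5.9)/1000 = 49.05 kPa.
Friction term = 1000*9.81*4.67/1000 = 45.813 kPa.
p_j = 134 + 49.05 - 45.813 = 137.24 kPa.

137.24


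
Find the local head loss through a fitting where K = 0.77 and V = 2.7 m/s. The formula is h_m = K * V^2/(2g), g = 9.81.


Minor loss formula: h_m = K * V^2/(2g).
V^2 = 2.7^2 = 7.29.
V^2/(2g) = 7.29 / 19.62 = 0.3716 m.
h_m = 0.77 * 0.3716 = 0.2861 m.

0.2861


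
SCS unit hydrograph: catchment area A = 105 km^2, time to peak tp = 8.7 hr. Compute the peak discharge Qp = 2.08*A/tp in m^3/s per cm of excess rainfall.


SCS formula: Qp = 2.08 * A / tp.
Qp = 2.08 * 105 / 8.7
   = 218.4 / 8.7
   = 25.1 m^3/s per cm.

25.1


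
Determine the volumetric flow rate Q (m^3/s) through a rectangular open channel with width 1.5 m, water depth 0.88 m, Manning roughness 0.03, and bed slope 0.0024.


For a rectangular channel, the cross-sectional area A = b * y = 1.5 * 0.88 = 1.32 m^2.
The wetted perimeter P = b + 2y = 1.5 + 2*0.88 = 3.26 m.
Hydraulic radius R = A/P = 1.32/3.26 = 0.4049 m.
Velocity V = (1/n)*R^(2/3)*S^(1/2) = (1/0.03)*0.4049^(2/3)*0.0024^(1/2) = 0.8938 m/s.
Discharge Q = A * V = 1.32 * 0.8938 = 1.18 m^3/s.

1.18


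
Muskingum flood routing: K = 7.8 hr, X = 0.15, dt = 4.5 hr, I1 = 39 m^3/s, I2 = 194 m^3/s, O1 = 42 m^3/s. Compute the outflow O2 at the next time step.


Muskingum coefficients:
denom = 2*K*(1-X) + dt = 2*7.8*(1-0.15) + 4.5 = 17.76.
C0 = (dt - 2*K*X)/denom = (4.5 - 2*7.8*0.15)/17.76 = 0.1216.
C1 = (dt + 2*K*X)/denom = (4.5 + 2*7.8*0.15)/17.76 = 0.3851.
C2 = (2*K*(1-X) - dt)/denom = 0.4932.
O2 = C0*I2 + C1*I1 + C2*O1
   = 0.1216*194 + 0.3851*39 + 0.4932*42
   = 59.33 m^3/s.

59.33


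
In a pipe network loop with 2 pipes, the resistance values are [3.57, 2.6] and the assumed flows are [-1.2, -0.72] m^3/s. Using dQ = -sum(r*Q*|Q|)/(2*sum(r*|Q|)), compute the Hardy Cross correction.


Numerator terms (r*Q*|Q|): 3.57*-1.2*|-1.2| = -5.1408; 2.6*-0.72*|-0.72| = -1.3478.
Sum of numerator = -6.4886.
Denominator terms (r*|Q|): 3.57*|-1.2| = 4.284; 2.6*|-0.72| = 1.872.
2 * sum of denominator = 2 * 6.156 = 12.312.
dQ = --6.4886 / 12.312 = 0.527 m^3/s.

0.527


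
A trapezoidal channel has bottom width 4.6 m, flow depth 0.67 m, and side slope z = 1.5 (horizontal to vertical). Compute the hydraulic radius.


For a trapezoidal section with side slope z:
A = (b + z*y)*y = (4.6 + 1.5*0.67)*0.67 = 3.755 m^2.
P = b + 2*y*sqrt(1 + z^2) = 4.6 + 2*0.67*sqrt(1 + 1.5^2) = 7.016 m.
R = A/P = 3.755 / 7.016 = 0.5353 m.

0.5353


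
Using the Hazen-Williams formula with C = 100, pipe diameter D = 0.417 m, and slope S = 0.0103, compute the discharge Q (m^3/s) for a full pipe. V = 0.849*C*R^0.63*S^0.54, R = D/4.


For a full circular pipe, R = D/4 = 0.417/4 = 0.1042 m.
V = 0.849 * 100 * 0.1042^0.63 * 0.0103^0.54
  = 0.849 * 100 * 0.240651 * 0.084515
  = 1.7267 m/s.
Pipe area A = pi*D^2/4 = pi*0.417^2/4 = 0.1366 m^2.
Q = A * V = 0.1366 * 1.7267 = 0.2358 m^3/s.

0.2358


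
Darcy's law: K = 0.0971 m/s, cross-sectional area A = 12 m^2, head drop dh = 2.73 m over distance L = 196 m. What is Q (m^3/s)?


Darcy's law: Q = K * A * i, where i = dh/L.
Hydraulic gradient i = 2.73 / 196 = 0.013929.
Q = 0.0971 * 12 * 0.013929
  = 0.0162 m^3/s.

0.0162


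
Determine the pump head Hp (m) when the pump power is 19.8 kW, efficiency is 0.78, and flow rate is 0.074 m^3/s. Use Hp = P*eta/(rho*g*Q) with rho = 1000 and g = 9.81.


Pump head formula: Hp = P * eta / (rho * g * Q).
Numerator: P * eta = 19.8 * 1000 * 0.78 = 15444.0 W.
Denominator: rho * g * Q = 1000 * 9.81 * 0.074 = 725.94.
Hp = 15444.0 / 725.94 = 21.27 m.

21.27


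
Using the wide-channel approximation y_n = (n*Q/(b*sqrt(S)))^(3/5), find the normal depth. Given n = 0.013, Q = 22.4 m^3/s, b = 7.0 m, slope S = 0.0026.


We use the wide-channel approximation y_n = (n*Q/(b*sqrt(S)))^(3/5).
sqrt(S) = sqrt(0.0026) = 0.05099.
Numerator: n*Q = 0.013 * 22.4 = 0.2912.
Denominator: b*sqrt(S) = 7.0 * 0.05099 = 0.35693.
arg = 0.8158.
y_n = 0.8158^(3/5) = 0.885 m.

0.885


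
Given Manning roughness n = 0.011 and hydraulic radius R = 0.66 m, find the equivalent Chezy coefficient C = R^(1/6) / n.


The Chezy coefficient relates to Manning's n through C = R^(1/6) / n.
R^(1/6) = 0.66^(1/6) = 0.933091.
C = 0.933091 / 0.011 = 84.83 m^(1/2)/s.

84.83


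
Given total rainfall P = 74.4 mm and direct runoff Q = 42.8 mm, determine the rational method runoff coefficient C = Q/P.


The runoff coefficient C = runoff depth / rainfall depth.
C = 42.8 / 74.4
  = 0.5753.

0.5753


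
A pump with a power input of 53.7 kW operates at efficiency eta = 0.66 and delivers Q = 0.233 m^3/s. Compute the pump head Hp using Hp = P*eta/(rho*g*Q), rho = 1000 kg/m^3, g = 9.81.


Pump head formula: Hp = P * eta / (rho * g * Q).
Numerator: P * eta = 53.7 * 1000 * 0.66 = 35442.0 W.
Denominator: rho * g * Q = 1000 * 9.81 * 0.233 = 2285.73.
Hp = 35442.0 / 2285.73 = 15.51 m.

15.51


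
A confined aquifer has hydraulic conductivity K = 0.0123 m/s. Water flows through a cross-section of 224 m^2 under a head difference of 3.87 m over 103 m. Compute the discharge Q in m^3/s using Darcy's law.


Darcy's law: Q = K * A * i, where i = dh/L.
Hydraulic gradient i = 3.87 / 103 = 0.037573.
Q = 0.0123 * 224 * 0.037573
  = 0.1035 m^3/s.

0.1035


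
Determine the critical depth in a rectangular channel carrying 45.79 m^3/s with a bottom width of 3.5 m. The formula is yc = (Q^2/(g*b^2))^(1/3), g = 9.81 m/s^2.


Using yc = (Q^2 / (g * b^2))^(1/3):
Q^2 = 45.79^2 = 2096.72.
g * b^2 = 9.81 * 3.5^2 = 9.81 * 12.25 = 120.17.
Q^2 / (g*b^2) = 2096.72 / 120.17 = 17.4479.
yc = 17.4479^(1/3) = 2.5937 m.

2.5937


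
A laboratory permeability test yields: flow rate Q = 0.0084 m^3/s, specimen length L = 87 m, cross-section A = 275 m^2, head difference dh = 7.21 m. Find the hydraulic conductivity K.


From K = Q*L / (A*dh):
Numerator: Q*L = 0.0084 * 87 = 0.7308.
Denominator: A*dh = 275 * 7.21 = 1982.75.
K = 0.7308 / 1982.75 = 0.000369 m/s.

0.000369


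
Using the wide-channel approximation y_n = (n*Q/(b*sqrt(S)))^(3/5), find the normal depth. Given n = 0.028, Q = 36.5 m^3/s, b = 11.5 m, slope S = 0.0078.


We use the wide-channel approximation y_n = (n*Q/(b*sqrt(S)))^(3/5).
sqrt(S) = sqrt(0.0078) = 0.088318.
Numerator: n*Q = 0.028 * 36.5 = 1.022.
Denominator: b*sqrt(S) = 11.5 * 0.088318 = 1.015657.
arg = 1.0062.
y_n = 1.0062^(3/5) = 1.0037 m.

1.0037


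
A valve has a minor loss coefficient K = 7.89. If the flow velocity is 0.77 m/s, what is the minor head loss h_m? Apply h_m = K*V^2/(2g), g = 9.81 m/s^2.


Minor loss formula: h_m = K * V^2/(2g).
V^2 = 0.77^2 = 0.5929.
V^2/(2g) = 0.5929 / 19.62 = 0.0302 m.
h_m = 7.89 * 0.0302 = 0.2384 m.

0.2384


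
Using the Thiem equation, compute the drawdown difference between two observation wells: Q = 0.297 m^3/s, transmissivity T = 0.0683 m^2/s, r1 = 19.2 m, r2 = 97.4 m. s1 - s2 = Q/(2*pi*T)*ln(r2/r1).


Thiem equation: s1 - s2 = Q/(2*pi*T) * ln(r2/r1).
ln(r2/r1) = ln(97.4/19.2) = 1.6239.
Q/(2*pi*T) = 0.297 / (2*pi*0.0683) = 0.297 / 0.4291 = 0.6921.
s1 - s2 = 0.6921 * 1.6239 = 1.1239 m.

1.1239


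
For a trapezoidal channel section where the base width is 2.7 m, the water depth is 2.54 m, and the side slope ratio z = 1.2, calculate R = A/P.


For a trapezoidal section with side slope z:
A = (b + z*y)*y = (2.7 + 1.2*2.54)*2.54 = 14.6 m^2.
P = b + 2*y*sqrt(1 + z^2) = 2.7 + 2*2.54*sqrt(1 + 1.2^2) = 10.635 m.
R = A/P = 14.6 / 10.635 = 1.3728 m.

1.3728


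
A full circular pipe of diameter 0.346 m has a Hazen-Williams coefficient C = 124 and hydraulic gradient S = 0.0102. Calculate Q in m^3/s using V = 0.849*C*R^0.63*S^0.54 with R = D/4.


For a full circular pipe, R = D/4 = 0.346/4 = 0.0865 m.
V = 0.849 * 124 * 0.0865^0.63 * 0.0102^0.54
  = 0.849 * 124 * 0.213954 * 0.084071
  = 1.8936 m/s.
Pipe area A = pi*D^2/4 = pi*0.346^2/4 = 0.094 m^2.
Q = A * V = 0.094 * 1.8936 = 0.178 m^3/s.

0.178


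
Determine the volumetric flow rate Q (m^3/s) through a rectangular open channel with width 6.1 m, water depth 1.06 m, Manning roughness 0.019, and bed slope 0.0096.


For a rectangular channel, the cross-sectional area A = b * y = 6.1 * 1.06 = 6.47 m^2.
The wetted perimeter P = b + 2y = 6.1 + 2*1.06 = 8.22 m.
Hydraulic radius R = A/P = 6.47/8.22 = 0.7866 m.
Velocity V = (1/n)*R^(2/3)*S^(1/2) = (1/0.019)*0.7866^(2/3)*0.0096^(1/2) = 4.3943 m/s.
Discharge Q = A * V = 6.47 * 4.3943 = 28.414 m^3/s.

28.414


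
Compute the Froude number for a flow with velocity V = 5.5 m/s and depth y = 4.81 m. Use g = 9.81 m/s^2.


The Froude number is defined as Fr = V / sqrt(g*y).
g*y = 9.81 * 4.81 = 47.1861.
sqrt(g*y) = sqrt(47.1861) = 6.8692.
Fr = 5.5 / 6.8692 = 0.8007.

0.8007


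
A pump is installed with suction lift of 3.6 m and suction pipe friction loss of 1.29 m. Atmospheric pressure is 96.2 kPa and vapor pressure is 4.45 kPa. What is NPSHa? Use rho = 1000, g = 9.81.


NPSHa = p_atm/(rho*g) - z_s - hf_s - p_vap/(rho*g).
p_atm/(rho*g) = 96.2*1000 / (1000*9.81) = 9.806 m.
p_vap/(rho*g) = 4.45*1000 / (1000*9.81) = 0.454 m.
NPSHa = 9.806 - 3.6 - 1.29 - 0.454
      = 4.46 m.

4.46


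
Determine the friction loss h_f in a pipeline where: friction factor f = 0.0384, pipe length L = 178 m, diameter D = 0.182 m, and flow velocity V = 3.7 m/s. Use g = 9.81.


Darcy-Weisbach equation: h_f = f * (L/D) * V^2/(2g).
f * L/D = 0.0384 * 178/0.182 = 37.556.
V^2/(2g) = 3.7^2 / (2*9.81) = 13.69 / 19.62 = 0.6978 m.
h_f = 37.556 * 0.6978 = 26.205 m.

26.205


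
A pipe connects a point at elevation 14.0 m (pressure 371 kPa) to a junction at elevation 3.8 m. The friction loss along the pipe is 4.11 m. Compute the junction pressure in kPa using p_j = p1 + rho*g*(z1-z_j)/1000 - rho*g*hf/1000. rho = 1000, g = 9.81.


Junction pressure: p_j = p1 + rho*g*(z1 - z_j)/1000 - rho*g*hf/1000.
Elevation term = 1000*9.81*(14.0 - 3.8)/1000 = 100.062 kPa.
Friction term = 1000*9.81*4.11/1000 = 40.319 kPa.
p_j = 371 + 100.062 - 40.319 = 430.74 kPa.

430.74


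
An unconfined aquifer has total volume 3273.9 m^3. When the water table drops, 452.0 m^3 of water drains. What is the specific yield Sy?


Specific yield Sy = Volume drained / Total volume.
Sy = 452.0 / 3273.9
   = 0.1381.

0.1381


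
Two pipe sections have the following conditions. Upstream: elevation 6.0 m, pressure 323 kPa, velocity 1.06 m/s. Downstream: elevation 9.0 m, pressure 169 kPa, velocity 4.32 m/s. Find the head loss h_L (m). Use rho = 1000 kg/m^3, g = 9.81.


Total head at each section: H = z + p/(rho*g) + V^2/(2g).
H1 = 6.0 + 323*1000/(1000*9.81) + 1.06^2/(2*9.81)
   = 6.0 + 32.926 + 0.0573
   = 38.983 m.
H2 = 9.0 + 169*1000/(1000*9.81) + 4.32^2/(2*9.81)
   = 9.0 + 17.227 + 0.9512
   = 27.179 m.
h_L = H1 - H2 = 38.983 - 27.179 = 11.804 m.

11.804


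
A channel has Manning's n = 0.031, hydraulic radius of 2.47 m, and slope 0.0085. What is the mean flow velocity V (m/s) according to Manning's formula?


Manning's equation gives V = (1/n) * R^(2/3) * S^(1/2).
First, compute R^(2/3) = 2.47^(2/3) = 1.8272.
Next, S^(1/2) = 0.0085^(1/2) = 0.092195.
Then 1/n = 1/0.031 = 32.26.
V = 32.26 * 1.8272 * 0.092195 = 5.4343 m/s.

5.4343


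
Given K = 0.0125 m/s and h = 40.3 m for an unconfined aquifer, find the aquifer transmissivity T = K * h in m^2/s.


Transmissivity is defined as T = K * h.
T = 0.0125 * 40.3
  = 0.5038 m^2/s.

0.5038


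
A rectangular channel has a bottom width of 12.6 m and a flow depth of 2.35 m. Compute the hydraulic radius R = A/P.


For a rectangular section:
Flow area A = b * y = 12.6 * 2.35 = 29.61 m^2.
Wetted perimeter P = b + 2y = 12.6 + 2*2.35 = 17.3 m.
Hydraulic radius R = A/P = 29.61 / 17.3 = 1.7116 m.

1.7116


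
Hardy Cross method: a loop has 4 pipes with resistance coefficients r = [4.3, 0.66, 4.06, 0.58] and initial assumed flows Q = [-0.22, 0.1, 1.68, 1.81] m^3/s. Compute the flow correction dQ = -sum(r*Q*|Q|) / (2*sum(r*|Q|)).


Numerator terms (r*Q*|Q|): 4.3*-0.22*|-0.22| = -0.2081; 0.66*0.1*|0.1| = 0.0066; 4.06*1.68*|1.68| = 11.4589; 0.58*1.81*|1.81| = 1.9001.
Sum of numerator = 13.1576.
Denominator terms (r*|Q|): 4.3*|-0.22| = 0.946; 0.66*|0.1| = 0.066; 4.06*|1.68| = 6.8208; 0.58*|1.81| = 1.0498.
2 * sum of denominator = 2 * 8.8826 = 17.7652.
dQ = -13.1576 / 17.7652 = -0.7406 m^3/s.

-0.7406


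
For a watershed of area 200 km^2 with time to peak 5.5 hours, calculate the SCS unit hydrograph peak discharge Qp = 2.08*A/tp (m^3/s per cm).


SCS formula: Qp = 2.08 * A / tp.
Qp = 2.08 * 200 / 5.5
   = 416.0 / 5.5
   = 75.64 m^3/s per cm.

75.64


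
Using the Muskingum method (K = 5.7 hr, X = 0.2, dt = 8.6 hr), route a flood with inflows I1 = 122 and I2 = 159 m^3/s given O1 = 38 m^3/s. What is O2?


Muskingum coefficients:
denom = 2*K*(1-X) + dt = 2*5.7*(1-0.2) + 8.6 = 17.72.
C0 = (dt - 2*K*X)/denom = (8.6 - 2*5.7*0.2)/17.72 = 0.3567.
C1 = (dt + 2*K*X)/denom = (8.6 + 2*5.7*0.2)/17.72 = 0.614.
C2 = (2*K*(1-X) - dt)/denom = 0.0293.
O2 = C0*I2 + C1*I1 + C2*O1
   = 0.3567*159 + 0.614*122 + 0.0293*38
   = 132.73 m^3/s.

132.73


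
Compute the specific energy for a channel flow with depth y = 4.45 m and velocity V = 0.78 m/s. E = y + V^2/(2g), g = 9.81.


Specific energy E = y + V^2/(2g).
Velocity head = V^2/(2g) = 0.78^2 / (2*9.81) = 0.6084 / 19.62 = 0.031 m.
E = 4.45 + 0.031 = 4.481 m.

4.481


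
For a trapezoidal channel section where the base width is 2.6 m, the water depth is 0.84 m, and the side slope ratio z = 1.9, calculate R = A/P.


For a trapezoidal section with side slope z:
A = (b + z*y)*y = (2.6 + 1.9*0.84)*0.84 = 3.525 m^2.
P = b + 2*y*sqrt(1 + z^2) = 2.6 + 2*0.84*sqrt(1 + 1.9^2) = 6.207 m.
R = A/P = 3.525 / 6.207 = 0.5678 m.

0.5678


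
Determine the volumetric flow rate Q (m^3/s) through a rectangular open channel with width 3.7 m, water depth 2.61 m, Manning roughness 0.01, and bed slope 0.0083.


For a rectangular channel, the cross-sectional area A = b * y = 3.7 * 2.61 = 9.66 m^2.
The wetted perimeter P = b + 2y = 3.7 + 2*2.61 = 8.92 m.
Hydraulic radius R = A/P = 9.66/8.92 = 1.0826 m.
Velocity V = (1/n)*R^(2/3)*S^(1/2) = (1/0.01)*1.0826^(2/3)*0.0083^(1/2) = 9.6056 m/s.
Discharge Q = A * V = 9.66 * 9.6056 = 92.761 m^3/s.

92.761


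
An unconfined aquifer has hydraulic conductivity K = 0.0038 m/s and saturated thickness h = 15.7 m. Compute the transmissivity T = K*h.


Transmissivity is defined as T = K * h.
T = 0.0038 * 15.7
  = 0.0597 m^2/s.

0.0597


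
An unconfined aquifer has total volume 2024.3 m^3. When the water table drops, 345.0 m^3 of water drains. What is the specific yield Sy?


Specific yield Sy = Volume drained / Total volume.
Sy = 345.0 / 2024.3
   = 0.1704.

0.1704


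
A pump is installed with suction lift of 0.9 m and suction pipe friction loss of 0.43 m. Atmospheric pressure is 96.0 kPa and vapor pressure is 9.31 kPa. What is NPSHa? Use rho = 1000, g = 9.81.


NPSHa = p_atm/(rho*g) - z_s - hf_s - p_vap/(rho*g).
p_atm/(rho*g) = 96.0*1000 / (1000*9.81) = 9.786 m.
p_vap/(rho*g) = 9.31*1000 / (1000*9.81) = 0.949 m.
NPSHa = 9.786 - 0.9 - 0.43 - 0.949
      = 7.51 m.

7.51


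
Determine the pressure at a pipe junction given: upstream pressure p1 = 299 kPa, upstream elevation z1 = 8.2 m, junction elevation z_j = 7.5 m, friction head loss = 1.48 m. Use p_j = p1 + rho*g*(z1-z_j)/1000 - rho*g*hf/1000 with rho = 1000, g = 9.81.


Junction pressure: p_j = p1 + rho*g*(z1 - z_j)/1000 - rho*g*hf/1000.
Elevation term = 1000*9.81*(8.2 - 7.5)/1000 = 6.867 kPa.
Friction term = 1000*9.81*1.48/1000 = 14.519 kPa.
p_j = 299 + 6.867 - 14.519 = 291.35 kPa.

291.35


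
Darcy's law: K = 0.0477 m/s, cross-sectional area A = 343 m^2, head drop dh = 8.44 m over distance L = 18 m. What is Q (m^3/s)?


Darcy's law: Q = K * A * i, where i = dh/L.
Hydraulic gradient i = 8.44 / 18 = 0.468889.
Q = 0.0477 * 343 * 0.468889
  = 7.6715 m^3/s.

7.6715


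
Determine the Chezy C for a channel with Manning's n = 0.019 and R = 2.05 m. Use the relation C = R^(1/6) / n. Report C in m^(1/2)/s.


The Chezy coefficient relates to Manning's n through C = R^(1/6) / n.
R^(1/6) = 2.05^(1/6) = 1.127091.
C = 1.127091 / 0.019 = 59.32 m^(1/2)/s.

59.32


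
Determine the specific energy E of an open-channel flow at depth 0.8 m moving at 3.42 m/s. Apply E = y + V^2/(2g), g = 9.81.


Specific energy E = y + V^2/(2g).
Velocity head = V^2/(2g) = 3.42^2 / (2*9.81) = 11.6964 / 19.62 = 0.5961 m.
E = 0.8 + 0.5961 = 1.3961 m.

1.3961


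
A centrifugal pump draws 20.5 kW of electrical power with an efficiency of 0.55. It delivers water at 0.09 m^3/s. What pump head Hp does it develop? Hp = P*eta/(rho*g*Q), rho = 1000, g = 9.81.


Pump head formula: Hp = P * eta / (rho * g * Q).
Numerator: P * eta = 20.5 * 1000 * 0.55 = 11275.0 W.
Denominator: rho * g * Q = 1000 * 9.81 * 0.09 = 882.9.
Hp = 11275.0 / 882.9 = 12.77 m.

12.77


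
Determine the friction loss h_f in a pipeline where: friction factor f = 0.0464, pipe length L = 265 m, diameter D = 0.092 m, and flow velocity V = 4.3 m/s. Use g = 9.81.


Darcy-Weisbach equation: h_f = f * (L/D) * V^2/(2g).
f * L/D = 0.0464 * 265/0.092 = 133.6522.
V^2/(2g) = 4.3^2 / (2*9.81) = 18.49 / 19.62 = 0.9424 m.
h_f = 133.6522 * 0.9424 = 125.955 m.

125.955


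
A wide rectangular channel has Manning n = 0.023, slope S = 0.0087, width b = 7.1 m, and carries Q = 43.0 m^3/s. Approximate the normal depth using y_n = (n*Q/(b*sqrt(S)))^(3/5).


We use the wide-channel approximation y_n = (n*Q/(b*sqrt(S)))^(3/5).
sqrt(S) = sqrt(0.0087) = 0.093274.
Numerator: n*Q = 0.023 * 43.0 = 0.989.
Denominator: b*sqrt(S) = 7.1 * 0.093274 = 0.662245.
arg = 1.4934.
y_n = 1.4934^(3/5) = 1.2721 m.

1.2721


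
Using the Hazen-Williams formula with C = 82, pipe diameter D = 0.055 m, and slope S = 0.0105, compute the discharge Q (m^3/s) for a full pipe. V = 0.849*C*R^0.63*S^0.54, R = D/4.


For a full circular pipe, R = D/4 = 0.055/4 = 0.0138 m.
V = 0.849 * 82 * 0.0138^0.63 * 0.0105^0.54
  = 0.849 * 82 * 0.067163 * 0.085397
  = 0.3993 m/s.
Pipe area A = pi*D^2/4 = pi*0.055^2/4 = 0.0024 m^2.
Q = A * V = 0.0024 * 0.3993 = 0.0009 m^3/s.

0.0009


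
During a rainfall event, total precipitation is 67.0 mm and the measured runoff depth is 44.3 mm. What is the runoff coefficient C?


The runoff coefficient C = runoff depth / rainfall depth.
C = 44.3 / 67.0
  = 0.6612.

0.6612


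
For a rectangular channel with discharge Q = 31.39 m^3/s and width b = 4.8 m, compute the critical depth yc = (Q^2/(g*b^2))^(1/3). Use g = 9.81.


Using yc = (Q^2 / (g * b^2))^(1/3):
Q^2 = 31.39^2 = 985.33.
g * b^2 = 9.81 * 4.8^2 = 9.81 * 23.04 = 226.02.
Q^2 / (g*b^2) = 985.33 / 226.02 = 4.3595.
yc = 4.3595^(1/3) = 1.6336 m.

1.6336


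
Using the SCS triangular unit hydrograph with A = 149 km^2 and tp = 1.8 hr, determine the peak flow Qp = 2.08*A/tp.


SCS formula: Qp = 2.08 * A / tp.
Qp = 2.08 * 149 / 1.8
   = 309.92 / 1.8
   = 172.18 m^3/s per cm.

172.18


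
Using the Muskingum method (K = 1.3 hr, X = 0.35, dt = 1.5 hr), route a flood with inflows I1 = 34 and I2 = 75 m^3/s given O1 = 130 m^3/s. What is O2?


Muskingum coefficients:
denom = 2*K*(1-X) + dt = 2*1.3*(1-0.35) + 1.5 = 3.19.
C0 = (dt - 2*K*X)/denom = (1.5 - 2*1.3*0.35)/3.19 = 0.185.
C1 = (dt + 2*K*X)/denom = (1.5 + 2*1.3*0.35)/3.19 = 0.7555.
C2 = (2*K*(1-X) - dt)/denom = 0.0596.
O2 = C0*I2 + C1*I1 + C2*O1
   = 0.185*75 + 0.7555*34 + 0.0596*130
   = 47.3 m^3/s.

47.3


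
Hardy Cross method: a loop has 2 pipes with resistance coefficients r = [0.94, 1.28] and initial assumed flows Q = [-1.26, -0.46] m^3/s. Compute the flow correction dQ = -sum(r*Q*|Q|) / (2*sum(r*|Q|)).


Numerator terms (r*Q*|Q|): 0.94*-1.26*|-1.26| = -1.4923; 1.28*-0.46*|-0.46| = -0.2708.
Sum of numerator = -1.7632.
Denominator terms (r*|Q|): 0.94*|-1.26| = 1.1844; 1.28*|-0.46| = 0.5888.
2 * sum of denominator = 2 * 1.7732 = 3.5464.
dQ = --1.7632 / 3.5464 = 0.4972 m^3/s.

0.4972


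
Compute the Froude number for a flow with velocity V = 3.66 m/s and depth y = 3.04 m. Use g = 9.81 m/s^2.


The Froude number is defined as Fr = V / sqrt(g*y).
g*y = 9.81 * 3.04 = 29.8224.
sqrt(g*y) = sqrt(29.8224) = 5.461.
Fr = 3.66 / 5.461 = 0.6702.

0.6702


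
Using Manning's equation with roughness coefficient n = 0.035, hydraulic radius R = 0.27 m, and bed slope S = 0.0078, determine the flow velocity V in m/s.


Manning's equation gives V = (1/n) * R^(2/3) * S^(1/2).
First, compute R^(2/3) = 0.27^(2/3) = 0.4177.
Next, S^(1/2) = 0.0078^(1/2) = 0.088318.
Then 1/n = 1/0.035 = 28.57.
V = 28.57 * 0.4177 * 0.088318 = 1.0541 m/s.

1.0541


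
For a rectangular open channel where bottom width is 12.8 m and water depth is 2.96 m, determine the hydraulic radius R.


For a rectangular section:
Flow area A = b * y = 12.8 * 2.96 = 37.89 m^2.
Wetted perimeter P = b + 2y = 12.8 + 2*2.96 = 18.72 m.
Hydraulic radius R = A/P = 37.89 / 18.72 = 2.0239 m.

2.0239


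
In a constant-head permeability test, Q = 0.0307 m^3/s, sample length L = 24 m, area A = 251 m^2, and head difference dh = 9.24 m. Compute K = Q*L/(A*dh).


From K = Q*L / (A*dh):
Numerator: Q*L = 0.0307 * 24 = 0.7368.
Denominator: A*dh = 251 * 9.24 = 2319.24.
K = 0.7368 / 2319.24 = 0.000318 m/s.

0.000318


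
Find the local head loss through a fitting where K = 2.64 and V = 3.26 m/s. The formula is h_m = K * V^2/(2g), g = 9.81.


Minor loss formula: h_m = K * V^2/(2g).
V^2 = 3.26^2 = 10.6276.
V^2/(2g) = 10.6276 / 19.62 = 0.5417 m.
h_m = 2.64 * 0.5417 = 1.43 m.

1.43


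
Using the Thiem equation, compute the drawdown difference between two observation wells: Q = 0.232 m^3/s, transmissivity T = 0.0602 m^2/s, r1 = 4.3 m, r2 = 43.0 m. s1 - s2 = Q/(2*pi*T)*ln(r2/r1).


Thiem equation: s1 - s2 = Q/(2*pi*T) * ln(r2/r1).
ln(r2/r1) = ln(43.0/4.3) = 2.3026.
Q/(2*pi*T) = 0.232 / (2*pi*0.0602) = 0.232 / 0.3782 = 0.6134.
s1 - s2 = 0.6134 * 2.3026 = 1.4123 m.

1.4123


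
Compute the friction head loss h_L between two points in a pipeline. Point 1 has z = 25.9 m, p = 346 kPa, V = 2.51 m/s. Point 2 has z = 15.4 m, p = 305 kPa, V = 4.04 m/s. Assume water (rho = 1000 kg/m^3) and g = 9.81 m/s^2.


Total head at each section: H = z + p/(rho*g) + V^2/(2g).
H1 = 25.9 + 346*1000/(1000*9.81) + 2.51^2/(2*9.81)
   = 25.9 + 35.27 + 0.3211
   = 61.491 m.
H2 = 15.4 + 305*1000/(1000*9.81) + 4.04^2/(2*9.81)
   = 15.4 + 31.091 + 0.8319
   = 47.323 m.
h_L = H1 - H2 = 61.491 - 47.323 = 14.169 m.

14.169


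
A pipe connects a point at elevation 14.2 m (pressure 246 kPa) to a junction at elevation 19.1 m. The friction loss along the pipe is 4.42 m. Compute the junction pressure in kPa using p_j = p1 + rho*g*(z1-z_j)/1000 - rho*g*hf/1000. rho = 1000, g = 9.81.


Junction pressure: p_j = p1 + rho*g*(z1 - z_j)/1000 - rho*g*hf/1000.
Elevation term = 1000*9.81*(14.2 - 19.1)/1000 = -48.069 kPa.
Friction term = 1000*9.81*4.42/1000 = 43.36 kPa.
p_j = 246 + -48.069 - 43.36 = 154.57 kPa.

154.57


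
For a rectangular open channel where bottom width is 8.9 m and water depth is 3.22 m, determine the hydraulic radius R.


For a rectangular section:
Flow area A = b * y = 8.9 * 3.22 = 28.66 m^2.
Wetted perimeter P = b + 2y = 8.9 + 2*3.22 = 15.34 m.
Hydraulic radius R = A/P = 28.66 / 15.34 = 1.8682 m.

1.8682


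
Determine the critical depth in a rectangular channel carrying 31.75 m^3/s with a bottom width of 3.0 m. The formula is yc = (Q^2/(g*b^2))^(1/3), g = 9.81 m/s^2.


Using yc = (Q^2 / (g * b^2))^(1/3):
Q^2 = 31.75^2 = 1008.06.
g * b^2 = 9.81 * 3.0^2 = 9.81 * 9.0 = 88.29.
Q^2 / (g*b^2) = 1008.06 / 88.29 = 11.4176.
yc = 11.4176^(1/3) = 2.2518 m.

2.2518


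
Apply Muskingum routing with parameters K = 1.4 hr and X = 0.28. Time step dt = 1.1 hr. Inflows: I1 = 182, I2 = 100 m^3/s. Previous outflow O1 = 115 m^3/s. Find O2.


Muskingum coefficients:
denom = 2*K*(1-X) + dt = 2*1.4*(1-0.28) + 1.1 = 3.116.
C0 = (dt - 2*K*X)/denom = (1.1 - 2*1.4*0.28)/3.116 = 0.1014.
C1 = (dt + 2*K*X)/denom = (1.1 + 2*1.4*0.28)/3.116 = 0.6046.
C2 = (2*K*(1-X) - dt)/denom = 0.294.
O2 = C0*I2 + C1*I1 + C2*O1
   = 0.1014*100 + 0.6046*182 + 0.294*115
   = 153.99 m^3/s.

153.99


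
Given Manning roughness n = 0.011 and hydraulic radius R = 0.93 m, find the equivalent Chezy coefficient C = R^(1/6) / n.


The Chezy coefficient relates to Manning's n through C = R^(1/6) / n.
R^(1/6) = 0.93^(1/6) = 0.987978.
C = 0.987978 / 0.011 = 89.82 m^(1/2)/s.

89.82


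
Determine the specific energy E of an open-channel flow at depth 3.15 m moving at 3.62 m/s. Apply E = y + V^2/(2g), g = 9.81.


Specific energy E = y + V^2/(2g).
Velocity head = V^2/(2g) = 3.62^2 / (2*9.81) = 13.1044 / 19.62 = 0.6679 m.
E = 3.15 + 0.6679 = 3.8179 m.

3.8179


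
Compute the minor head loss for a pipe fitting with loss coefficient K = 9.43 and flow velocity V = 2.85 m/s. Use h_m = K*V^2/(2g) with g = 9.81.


Minor loss formula: h_m = K * V^2/(2g).
V^2 = 2.85^2 = 8.1225.
V^2/(2g) = 8.1225 / 19.62 = 0.414 m.
h_m = 9.43 * 0.414 = 3.9039 m.

3.9039


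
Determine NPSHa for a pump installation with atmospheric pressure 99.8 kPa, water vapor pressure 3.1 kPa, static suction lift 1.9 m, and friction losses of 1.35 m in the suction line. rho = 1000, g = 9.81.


NPSHa = p_atm/(rho*g) - z_s - hf_s - p_vap/(rho*g).
p_atm/(rho*g) = 99.8*1000 / (1000*9.81) = 10.173 m.
p_vap/(rho*g) = 3.1*1000 / (1000*9.81) = 0.316 m.
NPSHa = 10.173 - 1.9 - 1.35 - 0.316
      = 6.61 m.

6.61


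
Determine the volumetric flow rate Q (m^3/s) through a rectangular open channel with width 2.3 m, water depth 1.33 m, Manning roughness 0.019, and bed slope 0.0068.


For a rectangular channel, the cross-sectional area A = b * y = 2.3 * 1.33 = 3.06 m^2.
The wetted perimeter P = b + 2y = 2.3 + 2*1.33 = 4.96 m.
Hydraulic radius R = A/P = 3.06/4.96 = 0.6167 m.
Velocity V = (1/n)*R^(2/3)*S^(1/2) = (1/0.019)*0.6167^(2/3)*0.0068^(1/2) = 3.1446 m/s.
Discharge Q = A * V = 3.06 * 3.1446 = 9.619 m^3/s.

9.619


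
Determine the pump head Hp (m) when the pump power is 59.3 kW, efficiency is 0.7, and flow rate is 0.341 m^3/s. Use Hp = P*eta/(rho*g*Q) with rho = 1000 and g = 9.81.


Pump head formula: Hp = P * eta / (rho * g * Q).
Numerator: P * eta = 59.3 * 1000 * 0.7 = 41510.0 W.
Denominator: rho * g * Q = 1000 * 9.81 * 0.341 = 3345.21.
Hp = 41510.0 / 3345.21 = 12.41 m.

12.41


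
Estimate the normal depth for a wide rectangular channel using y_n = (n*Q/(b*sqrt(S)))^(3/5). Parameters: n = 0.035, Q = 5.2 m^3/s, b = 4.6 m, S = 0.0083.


We use the wide-channel approximation y_n = (n*Q/(b*sqrt(S)))^(3/5).
sqrt(S) = sqrt(0.0083) = 0.091104.
Numerator: n*Q = 0.035 * 5.2 = 0.182.
Denominator: b*sqrt(S) = 4.6 * 0.091104 = 0.419078.
arg = 0.4343.
y_n = 0.4343^(3/5) = 0.6063 m.

0.6063


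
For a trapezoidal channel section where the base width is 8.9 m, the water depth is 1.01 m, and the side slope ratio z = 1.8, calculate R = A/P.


For a trapezoidal section with side slope z:
A = (b + z*y)*y = (8.9 + 1.8*1.01)*1.01 = 10.825 m^2.
P = b + 2*y*sqrt(1 + z^2) = 8.9 + 2*1.01*sqrt(1 + 1.8^2) = 13.059 m.
R = A/P = 10.825 / 13.059 = 0.8289 m.

0.8289


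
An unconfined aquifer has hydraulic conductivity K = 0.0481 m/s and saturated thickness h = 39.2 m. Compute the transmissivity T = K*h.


Transmissivity is defined as T = K * h.
T = 0.0481 * 39.2
  = 1.8855 m^2/s.

1.8855


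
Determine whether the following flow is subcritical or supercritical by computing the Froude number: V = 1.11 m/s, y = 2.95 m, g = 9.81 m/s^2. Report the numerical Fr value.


The Froude number is defined as Fr = V / sqrt(g*y).
g*y = 9.81 * 2.95 = 28.9395.
sqrt(g*y) = sqrt(28.9395) = 5.3795.
Fr = 1.11 / 5.3795 = 0.2063.
Since Fr < 1, the flow is subcritical.

0.2063


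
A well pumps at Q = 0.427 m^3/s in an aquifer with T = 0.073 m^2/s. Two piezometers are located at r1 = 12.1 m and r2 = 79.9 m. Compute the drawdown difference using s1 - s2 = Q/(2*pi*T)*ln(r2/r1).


Thiem equation: s1 - s2 = Q/(2*pi*T) * ln(r2/r1).
ln(r2/r1) = ln(79.9/12.1) = 1.8876.
Q/(2*pi*T) = 0.427 / (2*pi*0.073) = 0.427 / 0.4587 = 0.9309.
s1 - s2 = 0.9309 * 1.8876 = 1.7572 m.

1.7572


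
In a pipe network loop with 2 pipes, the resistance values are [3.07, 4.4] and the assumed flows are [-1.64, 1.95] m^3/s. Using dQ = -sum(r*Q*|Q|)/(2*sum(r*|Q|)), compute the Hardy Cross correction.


Numerator terms (r*Q*|Q|): 3.07*-1.64*|-1.64| = -8.2571; 4.4*1.95*|1.95| = 16.731.
Sum of numerator = 8.4739.
Denominator terms (r*|Q|): 3.07*|-1.64| = 5.0348; 4.4*|1.95| = 8.58.
2 * sum of denominator = 2 * 13.6148 = 27.2296.
dQ = -8.4739 / 27.2296 = -0.3112 m^3/s.

-0.3112


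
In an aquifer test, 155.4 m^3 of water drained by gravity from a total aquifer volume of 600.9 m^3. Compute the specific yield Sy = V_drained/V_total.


Specific yield Sy = Volume drained / Total volume.
Sy = 155.4 / 600.9
   = 0.2586.

0.2586


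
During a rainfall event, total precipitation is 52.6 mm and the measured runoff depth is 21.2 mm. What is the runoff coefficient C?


The runoff coefficient C = runoff depth / rainfall depth.
C = 21.2 / 52.6
  = 0.403.

0.403


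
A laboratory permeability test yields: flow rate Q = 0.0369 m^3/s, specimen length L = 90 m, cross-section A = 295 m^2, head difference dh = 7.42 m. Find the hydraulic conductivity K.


From K = Q*L / (A*dh):
Numerator: Q*L = 0.0369 * 90 = 3.321.
Denominator: A*dh = 295 * 7.42 = 2188.9.
K = 3.321 / 2188.9 = 0.001517 m/s.

0.001517


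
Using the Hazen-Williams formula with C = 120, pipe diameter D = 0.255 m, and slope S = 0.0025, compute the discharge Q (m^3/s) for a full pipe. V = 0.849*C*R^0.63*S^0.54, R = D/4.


For a full circular pipe, R = D/4 = 0.255/4 = 0.0638 m.
V = 0.849 * 120 * 0.0638^0.63 * 0.0025^0.54
  = 0.849 * 120 * 0.176532 * 0.039345
  = 0.7076 m/s.
Pipe area A = pi*D^2/4 = pi*0.255^2/4 = 0.0511 m^2.
Q = A * V = 0.0511 * 0.7076 = 0.0361 m^3/s.

0.0361


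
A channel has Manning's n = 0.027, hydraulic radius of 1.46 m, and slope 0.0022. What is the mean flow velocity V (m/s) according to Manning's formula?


Manning's equation gives V = (1/n) * R^(2/3) * S^(1/2).
First, compute R^(2/3) = 1.46^(2/3) = 1.287.
Next, S^(1/2) = 0.0022^(1/2) = 0.046904.
Then 1/n = 1/0.027 = 37.04.
V = 37.04 * 1.287 * 0.046904 = 2.2357 m/s.

2.2357


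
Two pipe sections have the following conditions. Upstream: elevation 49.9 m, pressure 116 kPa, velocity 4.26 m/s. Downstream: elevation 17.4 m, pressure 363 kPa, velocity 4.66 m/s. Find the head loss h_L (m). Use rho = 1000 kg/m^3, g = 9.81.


Total head at each section: H = z + p/(rho*g) + V^2/(2g).
H1 = 49.9 + 116*1000/(1000*9.81) + 4.26^2/(2*9.81)
   = 49.9 + 11.825 + 0.925
   = 62.65 m.
H2 = 17.4 + 363*1000/(1000*9.81) + 4.66^2/(2*9.81)
   = 17.4 + 37.003 + 1.1068
   = 55.51 m.
h_L = H1 - H2 = 62.65 - 55.51 = 7.14 m.

7.14


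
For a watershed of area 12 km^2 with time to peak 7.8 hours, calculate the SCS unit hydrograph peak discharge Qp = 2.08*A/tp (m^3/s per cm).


SCS formula: Qp = 2.08 * A / tp.
Qp = 2.08 * 12 / 7.8
   = 24.96 / 7.8
   = 3.2 m^3/s per cm.

3.2


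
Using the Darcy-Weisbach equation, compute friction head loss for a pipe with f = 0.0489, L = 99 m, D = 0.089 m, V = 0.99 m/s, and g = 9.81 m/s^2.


Darcy-Weisbach equation: h_f = f * (L/D) * V^2/(2g).
f * L/D = 0.0489 * 99/0.089 = 54.3944.
V^2/(2g) = 0.99^2 / (2*9.81) = 0.9801 / 19.62 = 0.05 m.
h_f = 54.3944 * 0.05 = 2.717 m.

2.717


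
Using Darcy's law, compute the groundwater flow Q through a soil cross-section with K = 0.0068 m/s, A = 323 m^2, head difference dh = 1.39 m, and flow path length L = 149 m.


Darcy's law: Q = K * A * i, where i = dh/L.
Hydraulic gradient i = 1.39 / 149 = 0.009329.
Q = 0.0068 * 323 * 0.009329
  = 0.0205 m^3/s.

0.0205


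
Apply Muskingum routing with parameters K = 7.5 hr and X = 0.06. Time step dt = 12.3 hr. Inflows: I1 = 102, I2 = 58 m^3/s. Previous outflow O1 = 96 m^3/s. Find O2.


Muskingum coefficients:
denom = 2*K*(1-X) + dt = 2*7.5*(1-0.06) + 12.3 = 26.4.
C0 = (dt - 2*K*X)/denom = (12.3 - 2*7.5*0.06)/26.4 = 0.4318.
C1 = (dt + 2*K*X)/denom = (12.3 + 2*7.5*0.06)/26.4 = 0.5.
C2 = (2*K*(1-X) - dt)/denom = 0.0682.
O2 = C0*I2 + C1*I1 + C2*O1
   = 0.4318*58 + 0.5*102 + 0.0682*96
   = 82.59 m^3/s.

82.59
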